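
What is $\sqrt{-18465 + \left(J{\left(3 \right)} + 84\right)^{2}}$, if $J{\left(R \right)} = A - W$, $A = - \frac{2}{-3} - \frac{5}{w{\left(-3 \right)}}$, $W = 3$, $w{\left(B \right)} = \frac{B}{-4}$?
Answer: $2 i \sqrt{3210} \approx 113.31 i$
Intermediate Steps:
$w{\left(B \right)} = - \frac{B}{4}$ ($w{\left(B \right)} = B \left(- \frac{1}{4}\right) = - \frac{B}{4}$)
$A = -6$ ($A = - \frac{2}{-3} - \frac{5}{\left(- \frac{1}{4}\right) \left(-3\right)} = \left(-2\right) \left(- \frac{1}{3}\right) - \frac{5}{\frac{3}{4}} = \frac{2}{3} - \frac{20}{3} = -6$)
$J{\left(R \right)} = -9$ ($J{\left(R \right)} = -6 - 3 = -9$)
$\sqrt{-18465 + \left(J{\left(3 \right)} + 84\right)^{2}} = \sqrt{-18465 + \left(-9 + 84\right)^{2}} = \sqrt{-18465 + 75^{2}} = \sqrt{-18465 + 5625} = \sqrt{-12840} = 2 i \sqrt{3210}$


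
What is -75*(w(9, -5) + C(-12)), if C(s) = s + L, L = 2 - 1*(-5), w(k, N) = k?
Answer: -300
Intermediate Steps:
L = 7 (L = 2 + 5 = 7)
C(s) = 7 + s (C(s) = s + 7 = 7 + s)
-75*(w(9, -5) + C(-12)) = -75*(9 + (7 - 12)) = -75*(9 - 5) = -75*4 = -300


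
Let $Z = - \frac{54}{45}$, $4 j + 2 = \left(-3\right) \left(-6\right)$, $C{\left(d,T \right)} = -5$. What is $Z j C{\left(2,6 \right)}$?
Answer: $24$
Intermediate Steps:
$j = 4$ ($j = - \frac{1}{2} + \frac{\left(-3\right) \left(-6\right)}{4} = - \frac{1}{2} + \frac{1}{4} \cdot 18 = - \frac{1}{2} + \frac{9}{2} = 4$)
$Z = - \frac{6}{5}$ ($Z = \left(-54\right) \frac{1}{45} = - \frac{6}{5} \approx -1.2$)
$Z j C{\left(2,6 \right)} = \left(- \frac{6}{5}\right) 4 \left(-5\right) = \left(- \frac{24}{5}\right) \left(-5\right) = 24$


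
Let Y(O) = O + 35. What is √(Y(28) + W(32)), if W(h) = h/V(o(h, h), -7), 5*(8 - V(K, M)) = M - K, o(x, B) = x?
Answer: √405823/79 ≈ 8.0638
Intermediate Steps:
V(K, M) = 8 - M/5 + K/5 (V(K, M) = 8 - (M - K)/5 = 8 + (-M/5 + K/5) = 8 - M/5 + K/5)
Y(O) = 35 + O
W(h) = h/(47/5 + h/5) (W(h) = h/(8 - ⅕*(-7) + h/5) = h/(8 + 7/5 + h/5) = h/(47/5 + h/5))
√(Y(28) + W(32)) = √((35 + 28) + 5*32/(47 + 32)) = √(63 + 5*32/79) = √(63 + 5*32*(1/79)) = √(63 + 160/79) = √(5137/79) = √405823/79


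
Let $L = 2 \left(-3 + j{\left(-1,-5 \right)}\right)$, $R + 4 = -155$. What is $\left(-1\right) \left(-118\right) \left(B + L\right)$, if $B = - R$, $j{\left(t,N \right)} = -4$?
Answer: $17110$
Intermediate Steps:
$R = -159$ ($R = -4 - 155 = -159$)
$B = 159$ ($B = \left(-1\right) \left(-159\right) = 159$)
$L = -14$ ($L = 2 \left(-3 - 4\right) = 2 \left(-7\right) = -14$)
$\left(-1\right) \left(-118\right) \left(B + L\right) = \left(-1\right) \left(-118\right) \left(159 - 14\right) = 118 \cdot 145 = 17110$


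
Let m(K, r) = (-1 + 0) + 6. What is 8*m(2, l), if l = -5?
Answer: 40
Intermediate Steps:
m(K, r) = 5 (m(K, r) = -1 + 6 = 5)
8*m(2, l) = 8*5 = 40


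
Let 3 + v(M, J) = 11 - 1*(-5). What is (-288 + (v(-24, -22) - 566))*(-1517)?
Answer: 1275797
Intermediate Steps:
v(M, J) = 13 (v(M, J) = -3 + (11 - 1*(-5)) = -3 + (11 + 5) = -3 + 16 = 13)
(-288 + (v(-24, -22) - 566))*(-1517) = (-288 + (13 - 566))*(-1517) = (-288 - 553)*(-1517) = -841*(-1517) = 1275797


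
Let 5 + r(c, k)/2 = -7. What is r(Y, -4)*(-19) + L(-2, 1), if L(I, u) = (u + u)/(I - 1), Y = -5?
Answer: 1366/3 ≈ 455.33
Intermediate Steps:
r(c, k) = -24 (r(c, k) = -10 + 2*(-7) = -10 - 14 = -24)
L(I, u) = 2*u/(-1 + I) (L(I, u) = (2*u)/(-1 + I) = 2*u/(-1 + I))
r(Y, -4)*(-19) + L(-2, 1) = -24*(-19) + 2*1/(-1 - 2) = 456 + 2*1/(-3) = 456 + 2*1*(-⅓) = 456 - ⅔ = 1366/3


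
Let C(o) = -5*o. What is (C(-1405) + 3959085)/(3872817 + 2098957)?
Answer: 1983055/2985887 ≈ 0.66414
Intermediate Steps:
(C(-1405) + 3959085)/(3872817 + 2098957) = (-5*(-1405) + 3959085)/(3872817 + 2098957) = (7025 + 3959085)/5971774 = 3966110*(1/5971774) = 1983055/2985887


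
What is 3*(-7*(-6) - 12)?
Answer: 90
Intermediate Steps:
3*(-7*(-6) - 12) = 3*(42 - 12) = 3*30 = 90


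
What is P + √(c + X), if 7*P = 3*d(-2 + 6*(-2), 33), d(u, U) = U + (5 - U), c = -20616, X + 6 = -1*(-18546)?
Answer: 15/7 + 2*I*√519 ≈ 2.1429 + 45.563*I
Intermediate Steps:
X = 18540 (X = -6 - 1*(-18546) = -6 + 18546 = 18540)
d(u, U) = 5
P = 15/7 (P = (3*5)/7 = (⅐)*15 = 15/7 ≈ 2.1429)
P + √(c + X) = 15/7 + √(-20616 + 18540) = 15/7 + √(-2076) = 15/7 + 2*I*√519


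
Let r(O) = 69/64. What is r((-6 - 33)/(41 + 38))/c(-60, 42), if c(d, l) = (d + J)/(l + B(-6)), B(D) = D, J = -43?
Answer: -621/1648 ≈ -0.37682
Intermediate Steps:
c(d, l) = (-43 + d)/(-6 + l) (c(d, l) = (d - 43)/(l - 6) = (-43 + d)/(-6 + l))
r(O) = 69/64 (r(O) = 69*(1/64) = 69/64)
r((-6 - 33)/(41 + 38))/c(-60, 42) = 69/(64*(((-43 - 60)/(-6 + 42)))) = 69/(64*((-103/36))) = 69/(64*(((1/36)*(-103)))) = 69/(64*(-103/36)) = (69/64)*(-36/103) = -621/1648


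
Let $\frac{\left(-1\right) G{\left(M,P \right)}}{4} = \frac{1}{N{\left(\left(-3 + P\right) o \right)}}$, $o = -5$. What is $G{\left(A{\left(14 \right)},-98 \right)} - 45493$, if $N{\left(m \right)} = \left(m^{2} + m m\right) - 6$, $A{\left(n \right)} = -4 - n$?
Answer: $- \frac{5800857924}{127511} \approx -45493.0$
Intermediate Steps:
$N{\left(m \right)} = -6 + 2 m^{2}$ ($N{\left(m \right)} = \left(m^{2} + m^{2}\right) - 6 = 2 m^{2} - 6 = -6 + 2 m^{2}$)
$G{\left(M,P \right)} = - \frac{4}{-6 + 2 \left(15 - 5 P\right)^{2}}$ ($G{\left(M,P \right)} = - \frac{4}{-6 + 2 \left(\left(-3 + P\right) \left(-5\right)\right)^{2}} = - \frac{4}{-6 + 2 \left(15 - 5 P\right)^{2}}$)
$G{\left(A{\left(14 \right)},-98 \right)} - 45493 = - \frac{2}{-3 + 25 \left(-3 - 98\right)^{2}} - 45493 = - \frac{2}{-3 + 25 \left(-101\right)^{2}} - 45493 = - \frac{2}{-3 + 25 \cdot 10201} - 45493 = - \frac{2}{-3 + 255025} - 45493 = - \frac{2}{255022} - 45493 = \left(-2\right) \frac{1}{255022} - 45493 = - \frac{1}{127511} - 45493 = - \frac{5800857924}{127511}$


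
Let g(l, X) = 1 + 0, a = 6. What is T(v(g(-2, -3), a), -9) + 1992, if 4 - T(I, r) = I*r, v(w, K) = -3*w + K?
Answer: 2023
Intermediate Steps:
g(l, X) = 1
v(w, K) = K - 3*w
T(I, r) = 4 - I*r
T(v(g(-2, -3), a), -9) + 1992 = (4 - 1*(6 - 3*1)*(-9)) + 1992 = (4 - 1*(6 - 3)*(-9)) + 1992 = (4 - 1*3*(-9)) + 1992 = (4 + 27) + 1992 = 31 + 1992 = 2023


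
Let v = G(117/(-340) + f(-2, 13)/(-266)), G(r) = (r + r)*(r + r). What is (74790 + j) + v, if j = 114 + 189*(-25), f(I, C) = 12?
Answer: 35876663761101/511212100 ≈ 70180.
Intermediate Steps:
G(r) = 4*r² (G(r) = (2*r)*(2*r) = 4*r²)
j = -4611 (j = 114 - 4725 = -4611)
v = 309795201/511212100 (v = 4*(117/(-340) + 12/(-266))² = 4*(117*(-1/340) + 12*(-1/266))² = 4*(-117/340 - 6/133)² = 4*(-17601/45220)² = 4*(309795201/2044848400) = 309795201/511212100 ≈ 0.60600)
(74790 + j) + v = (74790 - 4611) + 309795201/511212100 = 70179 + 309795201/511212100 = 35876663761101/511212100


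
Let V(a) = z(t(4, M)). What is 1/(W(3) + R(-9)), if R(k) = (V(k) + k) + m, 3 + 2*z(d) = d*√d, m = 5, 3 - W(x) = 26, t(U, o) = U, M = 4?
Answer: -2/49 ≈ -0.040816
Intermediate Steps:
W(x) = -23 (W(x) = 3 - 1*26 = 3 - 26 = -23)
z(d) = -3/2 + d^(3/2)/2 (z(d) = -3/2 + (d*√d)/2 = -3/2 + d^(3/2)/2)
V(a) = 5/2 (V(a) = -3/2 + 4^(3/2)/2 = -3/2 + (½)*8 = -3/2 + 4 = 5/2)
R(k) = 15/2 + k (R(k) = (5/2 + k) + 5 = 15/2 + k)
1/(W(3) + R(-9)) = 1/(-23 + (15/2 - 9)) = 1/(-23 - 3/2) = 1/(-49/2) = -2/49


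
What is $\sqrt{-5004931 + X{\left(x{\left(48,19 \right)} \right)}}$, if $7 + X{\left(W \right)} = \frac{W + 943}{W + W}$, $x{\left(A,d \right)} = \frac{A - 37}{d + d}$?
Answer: $\frac{i \sqrt{2421601402}}{22} \approx 2236.8 i$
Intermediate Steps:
$x{\left(A,d \right)} = \frac{-37 + A}{2 d}$
$X{\left(W \right)} = -7 + \frac{943 + W}{2 W}$ ($X{\left(W \right)} = -7 + \frac{W + 943}{W + W} = -7 + \frac{943 + W}{2 W}$)
$\sqrt{-5004931 + X{\left(x{\left(48,19 \right)} \right)}} = \sqrt{-5004931 + \frac{943 - 13 \frac{-37 + 48}{2 \cdot 19}}{2 \frac{-37 + 48}{2 \cdot 19}}} = \sqrt{-5004931 + \frac{943 - 13 \cdot \frac{1}{2} \cdot \frac{1}{19} \cdot 11}{2 \cdot \frac{1}{2} \cdot \frac{1}{19} \cdot 11}} = \sqrt{-5004931 + \frac{943 - \frac{143}{38}}{2 \cdot \frac{11}{38}}} = \sqrt{-5004931 + \frac{1}{2} \cdot \frac{38}{11} \left(943 - \frac{143}{38}\right)} = \sqrt{-5004931 + \frac{1}{2} \cdot \frac{38}{11} \cdot \frac{35691}{38}} = \sqrt{-5004931 + \frac{35691}{22}} = \sqrt{- \frac{110072791}{22}} = \frac{i \sqrt{2421601402}}{22}$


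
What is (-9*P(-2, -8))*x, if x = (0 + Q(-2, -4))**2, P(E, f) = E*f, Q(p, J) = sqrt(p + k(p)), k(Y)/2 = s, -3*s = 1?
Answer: 384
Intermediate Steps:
s = -1/3 (s = -1/3*1 = -1/3 ≈ -0.33333)
k(Y) = -2/3 (k(Y) = 2*(-1/3) = -2/3)
Q(p, J) = sqrt(-2/3 + p) (Q(p, J) = sqrt(p - 2/3) = sqrt(-2/3 + p))
x = -8/3 (x = (0 + sqrt(-6 + 9*(-2))/3)**2 = (0 + sqrt(-6 - 18)/3)**2 = (0 + sqrt(-24)/3)**2 = (0 + (2*I*sqrt(6))/3)**2 = (0 + 2*I*sqrt(6)/3)**2 = (2*I*sqrt(6)/3)**2 = -8/3 ≈ -2.6667)
(-9*P(-2, -8))*x = -(-18)*(-8)*(-8/3) = -9*16*(-8/3) = -144*(-8/3) = 384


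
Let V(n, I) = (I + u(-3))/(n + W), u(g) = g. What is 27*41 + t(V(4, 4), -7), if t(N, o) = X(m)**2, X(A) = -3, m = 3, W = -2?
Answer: 1116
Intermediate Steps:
V(n, I) = (-3 + I)/(-2 + n) (V(n, I) = (I - 3)/(n - 2) = (-3 + I)/(-2 + n))
t(N, o) = 9 (t(N, o) = (-3)**2 = 9)
27*41 + t(V(4, 4), -7) = 27*41 + 9 = 1107 + 9 = 1116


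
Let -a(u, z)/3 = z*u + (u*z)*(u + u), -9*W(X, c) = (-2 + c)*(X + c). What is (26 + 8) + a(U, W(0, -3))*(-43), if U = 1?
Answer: -611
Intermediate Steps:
W(X, c) = -(-2 + c)*(X + c)/9
a(u, z) = -6*z*u**2 - 3*u*z (a(u, z) = -3*(z*u + (u*z)*(u + u)) = -3*(u*z + (u*z)*(2*u)) = -3*(u*z + 2*z*u**2) = -6*z*u**2 - 3*u*z)
(26 + 8) + a(U, W(0, -3))*(-43) = (26 + 8) - 3*1*(-1/9*(-3)**2 + (2/9)*0 + (2/9)*(-3) - 1/9*0*(-3))*(1 + 2*1)*(-43) = 34 - 3*1*(-1/9*9 + 0 - 2/3 + 0)*(1 + 2)*(-43) = 34 - 3*1*(-1 + 0 - 2/3 + 0)*3*(-43) = 34 - 3*1*(-5/3)*3*(-43) = 34 + 15*(-43) = 34 - 645 = -611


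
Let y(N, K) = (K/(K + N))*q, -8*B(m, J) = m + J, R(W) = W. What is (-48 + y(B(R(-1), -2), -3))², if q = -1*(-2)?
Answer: 102400/49 ≈ 2089.8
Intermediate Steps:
q = 2
B(m, J) = -J/8 - m/8 (B(m, J) = -(m + J)/8 = -(J + m)/8 = -J/8 - m/8)
y(N, K) = 2*K/(K + N) (y(N, K) = (K/(K + N))*2 = 2*K/(K + N))
(-48 + y(B(R(-1), -2), -3))² = (-48 + 2*(-3)/(-3 + (-⅛*(-2) - ⅛*(-1))))² = (-48 + 2*(-3)/(-3 + (¼ + ⅛)))² = (-48 + 2*(-3)/(-3 + 3/8))² = (-48 + 2*(-3)/(-21/8))² = (-48 + 2*(-3)*(-8/21))² = (-48 + 16/7)² = (-320/7)² = 102400/49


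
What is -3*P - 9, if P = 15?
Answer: -54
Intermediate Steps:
-3*P - 9 = -3*15 - 9 = -45 - 9 = -54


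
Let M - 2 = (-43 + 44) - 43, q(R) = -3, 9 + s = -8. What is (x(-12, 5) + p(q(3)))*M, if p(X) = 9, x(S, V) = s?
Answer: 320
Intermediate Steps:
s = -17 (s = -9 - 8 = -17)
x(S, V) = -17
M = -40 (M = 2 + ((-43 + 44) - 43) = 2 + (1 - 43) = 2 - 42 = -40)
(x(-12, 5) + p(q(3)))*M = (-17 + 9)*(-40) = -8*(-40) = 320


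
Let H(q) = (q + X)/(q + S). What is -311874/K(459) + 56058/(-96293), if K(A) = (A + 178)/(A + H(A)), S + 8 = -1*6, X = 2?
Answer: -6147900037895682/27295695245 ≈ -2.2523e+5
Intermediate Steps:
S = -14 (S = -8 - 1*6 = -8 - 6 = -14)
H(q) = (2 + q)/(-14 + q) (H(q) = (q + 2)/(q - 14) = (2 + q)/(-14 + q))
K(A) = (178 + A)/(A + (2 + A)/(-14 + A)) (K(A) = (A + 178)/(A + (2 + A)/(-14 + A)) = (178 + A)/(A + (2 + A)/(-14 + A)))
-311874/K(459) + 56058/(-96293) = -311874*(2 + 459 + 459*(-14 + 459))/((-14 + 459)*(178 + 459)) + 56058/(-96293) = -311874/(445*637/(2 + 459 + 459*445)) + 56058*(-1/96293) = -311874/(445*637/(2 + 459 + 204255)) - 56058/96293 = -311874/(445*637/204716) - 56058/96293 = -311874/((1/204716)*445*637) - 56058/96293 = -311874/283465/204716 - 56058/96293 = -311874*204716/283465 - 56058/96293 = -63845597784/283465 - 56058/96293 = -6147900037895682/27295695245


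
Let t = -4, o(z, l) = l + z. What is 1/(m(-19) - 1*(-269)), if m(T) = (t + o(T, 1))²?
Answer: 1/753 ≈ 0.0013280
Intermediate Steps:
m(T) = (-3 + T)² (m(T) = (-4 + (1 + T))² = (-3 + T)²)
1/(m(-19) - 1*(-269)) = 1/((-3 - 19)² - 1*(-269)) = 1/((-22)² + 269) = 1/(484 + 269) = 1/753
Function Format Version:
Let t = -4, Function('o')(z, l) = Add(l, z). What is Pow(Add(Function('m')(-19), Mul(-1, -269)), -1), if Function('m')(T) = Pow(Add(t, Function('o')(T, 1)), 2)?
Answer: Rational(1, 753) ≈ 0.0013280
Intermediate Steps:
Function('m')(T) = Pow(Add(-3, T), 2) (Function('m')(T) = Pow(Add(-4, Add(1, T)), 2) = Pow(Add(-3, T), 2))
Pow(Add(Function('m')(-19), Mul(-1, -269)), -1) = Pow(Add(Pow(Add(-3, -19), 2), Mul(-1, -269)), -1) = Pow(Add(Pow(-22, 2), 269), -1) = Pow(Add(484, 269), -1) = Pow(753, -1) = Rational(1, 753)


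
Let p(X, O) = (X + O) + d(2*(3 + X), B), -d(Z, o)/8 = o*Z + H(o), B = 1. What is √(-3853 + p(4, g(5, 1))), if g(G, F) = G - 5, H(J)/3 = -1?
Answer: I*√3937 ≈ 62.746*I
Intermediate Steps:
H(J) = -3 (H(J) = 3*(-1) = -3)
d(Z, o) = 24 - 8*Z*o (d(Z, o) = -8*(o*Z - 3) = -8*(Z*o - 3) = -8*(-3 + Z*o) = 24 - 8*Z*o)
g(G, F) = -5 + G
p(X, O) = -24 + O - 15*X (p(X, O) = (X + O) + (24 - 8*2*(3 + X)*1) = (O + X) + (24 - 8*(6 + 2*X)*1) = (O + X) + (24 + (-48 - 16*X)) = (O + X) + (-24 - 16*X) = -24 + O - 15*X)
√(-3853 + p(4, g(5, 1))) = √(-3853 + (-24 + (-5 + 5) - 15*4)) = √(-3853 + (-24 + 0 - 60)) = √(-3853 - 84) = √(-3937) = I*√3937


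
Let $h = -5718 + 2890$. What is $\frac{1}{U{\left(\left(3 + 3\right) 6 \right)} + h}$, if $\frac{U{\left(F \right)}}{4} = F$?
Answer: $- \frac{1}{2684} \approx -0.00037258$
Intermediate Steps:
$U{\left(F \right)} = 4 F$
$h = -2828$
$\frac{1}{U{\left(\left(3 + 3\right) 6 \right)} + h} = \frac{1}{4 \left(3 + 3\right) 6 - 2828} = \frac{1}{4 \cdot 6 \cdot 6 - 2828} = \frac{1}{4 \cdot 36 - 2828} = \frac{1}{144 - 2828} = \frac{1}{-2684} = - \frac{1}{2684}$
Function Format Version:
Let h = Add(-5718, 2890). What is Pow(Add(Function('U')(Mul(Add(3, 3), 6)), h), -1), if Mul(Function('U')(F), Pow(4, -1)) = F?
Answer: Rational(-1, 2684) ≈ -0.00037258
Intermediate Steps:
Function('U')(F) = Mul(4, F)
h = -2828
Pow(Add(Function('U')(Mul(Add(3, 3), 6)), h), -1) = Pow(Add(Mul(4, Mul(Add(3, 3), 6)), -2828), -1) = Pow(Add(Mul(4, Mul(6, 6)), -2828), -1) = Pow(Add(Mul(4, 36), -2828), -1) = Pow(Add(144, -2828), -1) = Pow(-2684, -1) = Rational(-1, 2684)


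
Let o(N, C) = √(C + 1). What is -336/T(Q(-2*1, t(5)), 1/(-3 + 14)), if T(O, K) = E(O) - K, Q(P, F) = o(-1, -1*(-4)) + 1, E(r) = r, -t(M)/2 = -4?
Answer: 7392/101 - 40656*√5/505 ≈ -106.83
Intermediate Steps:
t(M) = 8 (t(M) = -2*(-4) = 8)
o(N, C) = √(1 + C)
Q(P, F) = 1 + √5 (Q(P, F) = √(1 - 1*(-4)) + 1 = √(1 + 4) + 1 = √5 + 1 = 1 + √5)
T(O, K) = O - K
-336/T(Q(-2*1, t(5)), 1/(-3 + 14)) = -336/((1 + √5) - 1/(-3 + 14)) = -336/((1 + √5) - 1/11) = -336/(10/11 + √5)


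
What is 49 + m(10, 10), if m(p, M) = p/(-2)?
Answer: 44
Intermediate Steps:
m(p, M) = -p/2 (m(p, M) = p*(-½) = -p/2)
49 + m(10, 10) = 49 - ½*10 = 49 - 5 = 44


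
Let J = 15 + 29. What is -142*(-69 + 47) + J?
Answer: 3168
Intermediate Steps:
J = 44
-142*(-69 + 47) + J = -142*(-69 + 47) + 44 = -142*(-22) + 44 = 3124 + 44 = 3168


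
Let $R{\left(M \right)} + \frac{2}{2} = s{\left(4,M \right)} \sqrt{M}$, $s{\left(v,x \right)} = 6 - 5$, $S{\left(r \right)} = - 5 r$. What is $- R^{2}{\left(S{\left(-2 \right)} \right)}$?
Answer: $-11 + 2 \sqrt{10} \approx -4.6754$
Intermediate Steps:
$s{\left(v,x \right)} = 1$
$R{\left(M \right)} = -1 + \sqrt{M}$ ($R{\left(M \right)} = -1 + 1 \sqrt{M} = -1 + \sqrt{M}$)
$- R^{2}{\left(S{\left(-2 \right)} \right)} = - \left(-1 + \sqrt{\left(-5\right) \left(-2\right)}\right)^{2} = - \left(-1 + \sqrt{10}\right)^{2}$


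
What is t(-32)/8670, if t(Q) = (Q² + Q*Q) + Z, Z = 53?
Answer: 2101/8670 ≈ 0.24233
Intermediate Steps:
t(Q) = 53 + 2*Q² (t(Q) = (Q² + Q*Q) + 53 = (Q² + Q²) + 53 = 2*Q² + 53 = 53 + 2*Q²)
t(-32)/8670 = (53 + 2*(-32)²)/8670 = (53 + 2*1024)*(1/8670) = (53 + 2048)*(1/8670) = 2101*(1/8670) = 2101/8670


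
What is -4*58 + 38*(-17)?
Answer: -878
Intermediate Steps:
-4*58 + 38*(-17) = -232 - 646 = -878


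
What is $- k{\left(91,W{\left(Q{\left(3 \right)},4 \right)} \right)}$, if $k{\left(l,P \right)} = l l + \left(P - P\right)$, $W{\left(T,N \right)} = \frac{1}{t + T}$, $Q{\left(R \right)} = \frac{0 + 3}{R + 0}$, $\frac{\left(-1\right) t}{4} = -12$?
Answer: $-8281$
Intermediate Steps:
$t = 48$ ($t = \left(-4\right) \left(-12\right) = 48$)
$Q{\left(R \right)} = \frac{3}{R}$
$W{\left(T,N \right)} = \frac{1}{48 + T}$
$k{\left(l,P \right)} = l^{2}$ ($k{\left(l,P \right)} = l^{2} + 0 = l^{2}$)
$- k{\left(91,W{\left(Q{\left(3 \right)},4 \right)} \right)} = - 91^{2} = \left(-1\right) 8281 = -8281$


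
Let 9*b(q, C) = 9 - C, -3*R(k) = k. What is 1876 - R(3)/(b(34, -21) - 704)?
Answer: 3943349/2102 ≈ 1876.0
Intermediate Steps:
R(k) = -k/3
b(q, C) = 1 - C/9 (b(q, C) = (9 - C)/9 = 1 - C/9)
1876 - R(3)/(b(34, -21) - 704) = 1876 - (-⅓*3)/((1 - ⅑*(-21)) - 704) = 1876 - (-1)/((1 + 7/3) - 704) = 1876 - (-1)/(10/3 - 704) = 1876 - (-1)/(-2102/3) = 1876 - (-1)*(-3)/2102 = 1876 - 1*3/2102 = 1876 - 3/2102 = 3943349/2102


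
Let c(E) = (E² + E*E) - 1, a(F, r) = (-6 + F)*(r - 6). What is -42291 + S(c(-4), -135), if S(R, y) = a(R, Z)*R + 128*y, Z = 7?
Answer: -58796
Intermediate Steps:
a(F, r) = (-6 + F)*(-6 + r)
c(E) = -1 + 2*E² (c(E) = (E² + E²) - 1 = 2*E² - 1 = -1 + 2*E²)
S(R, y) = 128*y + R*(-6 + R) (S(R, y) = (36 - 6*R - 6*7 + R*7)*R + 128*y = (36 - 6*R - 42 + 7*R)*R + 128*y = (-6 + R)*R + 128*y = R*(-6 + R) + 128*y = 128*y + R*(-6 + R))
-42291 + S(c(-4), -135) = -42291 + (128*(-135) + (-1 + 2*(-4)²)*(-6 + (-1 + 2*(-4)²))) = -42291 + (-17280 + (-1 + 2*16)*(-6 + (-1 + 2*16))) = -42291 + (-17280 + (-1 + 32)*(-6 + (-1 + 32))) = -42291 + (-17280 + 31*(-6 + 31)) = -42291 + (-17280 + 31*25) = -42291 + (-17280 + 775) = -42291 - 16505 = -58796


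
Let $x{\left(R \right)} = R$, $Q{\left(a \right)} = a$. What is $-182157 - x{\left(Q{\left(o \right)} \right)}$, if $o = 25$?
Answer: $-182182$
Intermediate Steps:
$-182157 - x{\left(Q{\left(o \right)} \right)} = -182157 - 25 = -182182$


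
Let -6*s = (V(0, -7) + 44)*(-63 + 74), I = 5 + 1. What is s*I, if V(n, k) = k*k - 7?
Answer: -946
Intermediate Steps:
I = 6
V(n, k) = -7 + k² (V(n, k) = k² - 7 = -7 + k²)
s = -473/3 (s = -((-7 + (-7)²) + 44)*(-63 + 74)/6 = -((-7 + 49) + 44)*11/6 = -(42 + 44)*11/6 = -43*11/3 = -⅙*946 = -473/3 ≈ -157.67)
s*I = -473/3*6 = -946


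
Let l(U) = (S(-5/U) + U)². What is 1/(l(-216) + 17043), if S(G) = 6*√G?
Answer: 2293194/146070476881 + 2592*√30/146070476881 ≈ 1.5796e-5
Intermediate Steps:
l(U) = (U + 6*√5*√(-1/U))² (l(U) = (6*√(-5/U) + U)² = (6*(√5*√(-1/U)) + U)² = (6*√5*√(-1/U) + U)² = (U + 6*√5*√(-1/U))²)
1/(l(-216) + 17043) = 1/((-216 + 6*√5*√(-1/(-216)))² + 17043) = 1/((-216 + 6*√5*√(-1*(-1/216)))² + 17043) = 1/((-216 + 6*√5*√(1/216))² + 17043) = 1/((-216 + 6*√5*(√6/36))² + 17043) = 1/((-216 + √30/6)² + 17043) = 1/(17043 + (-216 + √30/6)²)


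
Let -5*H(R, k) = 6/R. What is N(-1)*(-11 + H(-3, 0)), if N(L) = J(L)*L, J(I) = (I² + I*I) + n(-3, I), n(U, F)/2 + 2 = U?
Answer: -424/5 ≈ -84.800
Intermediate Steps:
n(U, F) = -4 + 2*U
H(R, k) = -6/(5*R)
J(I) = -10 + 2*I² (J(I) = (I² + I*I) + (-4 + 2*(-3)) = (I² + I²) + (-4 - 6) = 2*I² - 10 = -10 + 2*I²)
N(L) = L*(-10 + 2*L²) (N(L) = (-10 + 2*L²)*L = L*(-10 + 2*L²))
N(-1)*(-11 + H(-3, 0)) = (2*(-1)*(-5 + (-1)²))*(-11 - 6/5/(-3)) = (2*(-1)*(-5 + 1))*(-11 - 6/5*(-⅓)) = (2*(-1)*(-4))*(-11 + ⅖) = 8*(-53/5) = -424/5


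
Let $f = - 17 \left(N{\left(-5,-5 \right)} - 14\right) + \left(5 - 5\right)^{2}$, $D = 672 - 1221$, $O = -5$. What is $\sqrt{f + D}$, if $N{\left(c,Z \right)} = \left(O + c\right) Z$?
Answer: $3 i \sqrt{129} \approx 34.073 i$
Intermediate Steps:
$N{\left(c,Z \right)} = Z \left(-5 + c\right)$ ($N{\left(c,Z \right)} = \left(-5 + c\right) Z = Z \left(-5 + c\right)$)
$D = -549$
$f = -612$ ($f = - 17 \left(- 5 \left(-5 - 5\right) - 14\right) + \left(5 - 5\right)^{2} = - 17 \left(\left(-5\right) \left(-10\right) - 14\right) + 0^{2} = - 17 \left(50 - 14\right) + 0 = \left(-17\right) 36 + 0 = -612 + 0 = -612$)
$\sqrt{f + D} = \sqrt{-612 - 549} = \sqrt{-1161} = 3 i \sqrt{129}$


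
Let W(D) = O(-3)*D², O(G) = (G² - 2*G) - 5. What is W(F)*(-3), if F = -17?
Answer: -8670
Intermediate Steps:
O(G) = -5 + G² - 2*G
W(D) = 10*D² (W(D) = (-5 + (-3)² - 2*(-3))*D² = (-5 + 9 + 6)*D² = 10*D²)
W(F)*(-3) = (10*(-17)²)*(-3) = (10*289)*(-3) = 2890*(-3) = -8670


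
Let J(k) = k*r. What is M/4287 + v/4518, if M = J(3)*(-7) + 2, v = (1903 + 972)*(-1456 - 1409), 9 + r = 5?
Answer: -3923454953/2152074 ≈ -1823.1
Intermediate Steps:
r = -4 (r = -9 + 5 = -4)
J(k) = -4*k (J(k) = k*(-4) = -4*k)
v = -8236875 (v = 2875*(-2865) = -8236875)
M = 86 (M = -4*3*(-7) + 2 = -12*(-7) + 2 = 84 + 2 = 86)
M/4287 + v/4518 = 86/4287 - 8236875/4518 = 86*(1/4287) - 8236875*1/4518 = 86/4287 - 2745625/1506 = -3923454953/2152074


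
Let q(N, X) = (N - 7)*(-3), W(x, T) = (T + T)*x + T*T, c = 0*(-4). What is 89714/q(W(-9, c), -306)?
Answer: 89714/21 ≈ 4272.1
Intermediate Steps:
c = 0
W(x, T) = T**2 + 2*T*x (W(x, T) = (2*T)*x + T**2 = 2*T*x + T**2 = T**2 + 2*T*x)
q(N, X) = 21 - 3*N (q(N, X) = (-7 + N)*(-3) = 21 - 3*N)
89714/q(W(-9, c), -306) = 89714/(21 - 0*(0 + 2*(-9))) = 89714/(21 - 0*(0 - 18)) = 89714/(21 - 0*(-18)) = 89714/(21 - 3*0) = 89714/(21 + 0) = 89714/21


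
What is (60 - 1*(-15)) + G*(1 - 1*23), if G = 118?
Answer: -2521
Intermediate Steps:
(60 - 1*(-15)) + G*(1 - 1*23) = (60 - 1*(-15)) + 118*(1 - 1*23) = (60 + 15) + 118*(1 - 23) = 75 + 118*(-22) = 75 - 2596 = -2521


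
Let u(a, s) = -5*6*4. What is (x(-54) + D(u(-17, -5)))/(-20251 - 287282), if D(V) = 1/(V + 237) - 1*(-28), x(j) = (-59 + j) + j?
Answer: 16262/35981361 ≈ 0.00045196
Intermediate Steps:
u(a, s) = -120 (u(a, s) = -30*4 = -120)
x(j) = -59 + 2*j
D(V) = 28 + 1/(237 + V) (D(V) = 1/(237 + V) + 28 = 28 + 1/(237 + V))
(x(-54) + D(u(-17, -5)))/(-20251 - 287282) = ((-59 + 2*(-54)) + (6637 + 28*(-120))/(237 - 120))/(-20251 - 287282) = ((-59 - 108) + (6637 - 3360)/117)/(-307533) = (-167 + (1/117)*3277)*(-1/307533) = (-167 + 3277/117)*(-1/307533) = -16262/117*(-1/307533) = 16262/35981361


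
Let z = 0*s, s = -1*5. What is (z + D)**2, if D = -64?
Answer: 4096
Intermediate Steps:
s = -5
z = 0 (z = 0*(-5) = 0)
(z + D)**2 = (0 - 64)**2 = (-64)**2 = 4096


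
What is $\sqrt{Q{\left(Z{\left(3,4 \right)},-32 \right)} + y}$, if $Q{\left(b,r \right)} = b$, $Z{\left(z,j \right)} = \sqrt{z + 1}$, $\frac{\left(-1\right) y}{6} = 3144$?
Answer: $i \sqrt{18862} \approx 137.34 i$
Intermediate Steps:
$y = -18864$ ($y = \left(-6\right) 3144 = -18864$)
$Z{\left(z,j \right)} = \sqrt{1 + z}$
$\sqrt{Q{\left(Z{\left(3,4 \right)},-32 \right)} + y} = \sqrt{\sqrt{1 + 3} - 18864} = \sqrt{\sqrt{4} - 18864} = \sqrt{2 - 18864} = \sqrt{-18862} = i \sqrt{18862}$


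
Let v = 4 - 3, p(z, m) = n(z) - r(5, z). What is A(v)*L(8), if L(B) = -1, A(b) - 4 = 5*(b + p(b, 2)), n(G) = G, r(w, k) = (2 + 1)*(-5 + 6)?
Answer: 1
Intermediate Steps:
r(w, k) = 3 (r(w, k) = 3*1 = 3)
p(z, m) = -3 + z (p(z, m) = z - 1*3 = z - 3 = -3 + z)
v = 1
A(b) = -11 + 10*b (A(b) = 4 + 5*(b + (-3 + b)) = 4 + 5*(-3 + 2*b) = 4 + (-15 + 10*b) = -11 + 10*b)
A(v)*L(8) = (-11 + 10*1)*(-1) = (-11 + 10)*(-1) = -1*(-1) = 1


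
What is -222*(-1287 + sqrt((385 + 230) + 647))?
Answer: 285714 - 222*sqrt(1262) ≈ 2.7783e+5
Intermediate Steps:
-222*(-1287 + sqrt((385 + 230) + 647)) = -222*(-1287 + sqrt(615 + 647)) = -222*(-1287 + sqrt(1262)) = 285714 - 222*sqrt(1262)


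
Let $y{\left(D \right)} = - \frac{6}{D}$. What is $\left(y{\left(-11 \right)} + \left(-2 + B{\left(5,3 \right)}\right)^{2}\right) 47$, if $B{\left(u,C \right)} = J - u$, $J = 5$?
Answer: $\frac{2350}{11} \approx 213.64$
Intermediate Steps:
$B{\left(u,C \right)} = 5 - u$
$\left(y{\left(-11 \right)} + \left(-2 + B{\left(5,3 \right)}\right)^{2}\right) 47 = \left(- \frac{6}{-11} + \left(-2 + \left(5 - 5\right)\right)^{2}\right) 47 = \left(\left(-6\right) \left(- \frac{1}{11}\right) + \left(-2 + \left(5 - 5\right)\right)^{2}\right) 47 = \left(\frac{6}{11} + \left(-2 + 0\right)^{2}\right) 47 = \left(\frac{6}{11} + \left(-2\right)^{2}\right) 47 = \left(\frac{6}{11} + 4\right) 47 = \frac{50}{11} \cdot 47 = \frac{2350}{11}$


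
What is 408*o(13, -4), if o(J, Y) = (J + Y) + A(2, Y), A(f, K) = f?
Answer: 4488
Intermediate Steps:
o(J, Y) = 2 + J + Y (o(J, Y) = (J + Y) + 2 = 2 + J + Y)
408*o(13, -4) = 408*(2 + 13 - 4) = 408*11 = 4488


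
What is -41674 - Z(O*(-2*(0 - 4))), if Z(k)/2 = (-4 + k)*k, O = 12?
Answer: -59338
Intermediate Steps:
Z(k) = 2*k*(-4 + k) (Z(k) = 2*((-4 + k)*k) = 2*(k*(-4 + k)) = 2*k*(-4 + k))
-41674 - Z(O*(-2*(0 - 4))) = -41674 - 2*12*(-2*(0 - 4))*(-4 + 12*(-2*(0 - 4))) = -41674 - 2*12*(-2*(-4))*(-4 + 12*(-2*(-4))) = -41674 - 2*12*8*(-4 + 12*8) = -41674 - 2*96*(-4 + 96) = -41674 - 2*96*92 = -41674 - 1*17664 = -41674 - 17664 = -59338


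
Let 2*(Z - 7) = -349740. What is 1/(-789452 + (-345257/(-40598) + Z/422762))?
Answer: -4290822919/3387364019437448 ≈ -1.2667e-6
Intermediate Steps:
Z = -174863 (Z = 7 + (½)*(-349740) = 7 - 174870 = -174863)
1/(-789452 + (-345257/(-40598) + Z/422762)) = 1/(-789452 + (-345257/(-40598) - 174863/422762)) = 1/(-789452 + (-345257*(-1/40598) - 174863*1/422762)) = 1/(-789452 + (345257/40598 - 174863/422762)) = 1/(-789452 + 34715612940/4290822919) = 1/(-3387364019437448/4290822919) = -4290822919/3387364019437448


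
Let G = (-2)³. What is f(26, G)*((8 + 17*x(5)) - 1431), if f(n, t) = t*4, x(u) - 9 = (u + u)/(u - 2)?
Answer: 116480/3 ≈ 38827.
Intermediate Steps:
x(u) = 9 + 2*u/(-2 + u) (x(u) = 9 + (u + u)/(u - 2) = 9 + (2*u)/(-2 + u) = 9 + 2*u/(-2 + u))
G = -8
f(n, t) = 4*t
f(26, G)*((8 + 17*x(5)) - 1431) = (4*(-8))*((8 + 17*((-18 + 11*5)/(-2 + 5))) - 1431) = -32*((8 + 17*((-18 + 55)/3)) - 1431) = -32*((8 + 17*((⅓)*37)) - 1431) = -32*((8 + 17*(37/3)) - 1431) = -32*((8 + 629/3) - 1431) = -32*(653/3 - 1431) = -32*(-3640/3) = 116480/3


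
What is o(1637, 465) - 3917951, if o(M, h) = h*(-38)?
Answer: -3935621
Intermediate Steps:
o(M, h) = -38*h
o(1637, 465) - 3917951 = -38*465 - 3917951 = -17670 - 3917951 = -3935621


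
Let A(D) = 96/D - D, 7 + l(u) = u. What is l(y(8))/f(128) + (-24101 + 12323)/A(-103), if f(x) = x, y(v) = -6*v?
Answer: -155859367/1345664 ≈ -115.82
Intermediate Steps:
l(u) = -7 + u
A(D) = -D + 96/D
l(y(8))/f(128) + (-24101 + 12323)/A(-103) = (-7 - 6*8)/128 + (-24101 + 12323)/(-1*(-103) + 96/(-103)) = (-7 - 48)*(1/128) - 11778/(103 + 96*(-1/103)) = -55*1/128 - 11778/(103 - 96/103) = -55/128 - 11778/10513/103 = -55/128 - 11778*103/10513 = -55/128 - 1213134/10513 = -155859367/1345664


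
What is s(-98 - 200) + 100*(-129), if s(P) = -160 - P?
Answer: -12762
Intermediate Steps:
s(-98 - 200) + 100*(-129) = (-160 - (-98 - 200)) + 100*(-129) = (-160 - 1*(-298)) - 12900 = (-160 + 298) - 12900 = 138 - 12900 = -12762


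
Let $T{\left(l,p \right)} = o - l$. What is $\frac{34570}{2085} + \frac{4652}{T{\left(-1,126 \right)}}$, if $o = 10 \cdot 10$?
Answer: $\frac{2638198}{42117} \approx 62.64$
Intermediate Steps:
$o = 100$
$T{\left(l,p \right)} = 100 - l$
$\frac{34570}{2085} + \frac{4652}{T{\left(-1,126 \right)}} = \frac{34570}{2085} + \frac{4652}{100 - -1} = 34570 \cdot \frac{1}{2085} + \frac{4652}{100 + 1} = \frac{6914}{417} + \frac{4652}{101} = \frac{2638198}{42117}$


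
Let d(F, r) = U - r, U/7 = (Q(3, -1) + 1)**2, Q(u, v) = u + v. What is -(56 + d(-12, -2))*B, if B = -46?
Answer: 5566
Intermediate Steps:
U = 63 (U = 7*((3 - 1) + 1)**2 = 7*(2 + 1)**2 = 7*3**2 = 7*9 = 63)
d(F, r) = 63 - r
-(56 + d(-12, -2))*B = -(56 + (63 - 1*(-2)))*(-46) = -(56 + (63 + 2))*(-46) = -(56 + 65)*(-46) = -121*(-46) = -1*(-5566) = 5566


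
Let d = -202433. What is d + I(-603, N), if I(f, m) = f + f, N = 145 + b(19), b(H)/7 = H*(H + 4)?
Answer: -203639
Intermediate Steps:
b(H) = 7*H*(4 + H) (b(H) = 7*(H*(H + 4)) = 7*(H*(4 + H)) = 7*H*(4 + H))
N = 3204 (N = 145 + 7*19*(4 + 19) = 145 + 7*19*23 = 145 + 3059 = 3204)
I(f, m) = 2*f
d + I(-603, N) = -202433 + 2*(-603) = -202433 - 1206 = -203639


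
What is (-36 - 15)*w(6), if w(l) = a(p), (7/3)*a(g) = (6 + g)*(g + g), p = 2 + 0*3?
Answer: -4896/7 ≈ -699.43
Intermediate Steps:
p = 2 (p = 2 + 0 = 2)
a(g) = 6*g*(6 + g)/7 (a(g) = 3*((6 + g)*(g + g))/7 = 3*((6 + g)*(2*g))/7 = 3*(2*g*(6 + g))/7 = 6*g*(6 + g)/7)
w(l) = 96/7 (w(l) = (6/7)*2*(6 + 2) = (6/7)*2*8 = 96/7)
(-36 - 15)*w(6) = (-36 - 15)*(96/7) = -51*96/7 = -4896/7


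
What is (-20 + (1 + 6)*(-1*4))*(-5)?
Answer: 240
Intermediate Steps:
(-20 + (1 + 6)*(-1*4))*(-5) = (-20 + 7*(-4))*(-5) = (-20 - 28)*(-5) = -48*(-5) = 240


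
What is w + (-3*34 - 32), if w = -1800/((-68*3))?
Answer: -2128/17 ≈ -125.18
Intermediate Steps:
w = 150/17 (w = -1800/(-204) = -1800*(-1/204) = 150/17 ≈ 8.8235)
w + (-3*34 - 32) = 150/17 + (-3*34 - 32) = 150/17 + (-102 - 32) = 150/17 - 134 = -2128/17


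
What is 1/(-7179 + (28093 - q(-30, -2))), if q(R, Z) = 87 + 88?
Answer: 1/20739 ≈ 4.8218e-5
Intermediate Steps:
q(R, Z) = 175
1/(-7179 + (28093 - q(-30, -2))) = 1/(-7179 + (28093 - 1*175)) = 1/(-7179 + (28093 - 175)) = 1/(-7179 + 27918) = 1/20739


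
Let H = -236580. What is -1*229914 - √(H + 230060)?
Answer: -229914 - 2*I*√1630 ≈ -2.2991e+5 - 80.746*I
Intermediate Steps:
-1*229914 - √(H + 230060) = -1*229914 - √(-236580 + 230060) = -229914 - √(-6520) = -229914 - 2*I*√1630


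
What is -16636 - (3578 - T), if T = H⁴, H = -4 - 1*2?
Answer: -18918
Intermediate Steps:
H = -6 (H = -4 - 2 = -6)
T = 1296 (T = (-6)⁴ = 1296)
-16636 - (3578 - T) = -16636 - (3578 - 1*1296) = -16636 - (3578 - 1296) = -16636 - 1*2282 = -16636 - 2282 = -18918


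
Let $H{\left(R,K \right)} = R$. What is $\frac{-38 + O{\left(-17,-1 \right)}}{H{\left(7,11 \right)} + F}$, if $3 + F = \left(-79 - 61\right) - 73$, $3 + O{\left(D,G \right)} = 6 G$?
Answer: $\frac{47}{209} \approx 0.22488$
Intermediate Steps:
$O{\left(D,G \right)} = -3 + 6 G$
$F = -216$ ($F = -3 - 213 = -216$)
$\frac{-38 + O{\left(-17,-1 \right)}}{H{\left(7,11 \right)} + F} = \frac{-38 + \left(-3 + 6 \left(-1\right)\right)}{7 - 216} = \frac{-38 - 9}{-209} = \left(-38 - 9\right) \left(- \frac{1}{209}\right) = \left(-47\right) \left(- \frac{1}{209}\right) = \frac{47}{209}$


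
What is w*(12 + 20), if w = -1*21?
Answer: -672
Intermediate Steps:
w = -21
w*(12 + 20) = -21*(12 + 20) = -21*32 = -672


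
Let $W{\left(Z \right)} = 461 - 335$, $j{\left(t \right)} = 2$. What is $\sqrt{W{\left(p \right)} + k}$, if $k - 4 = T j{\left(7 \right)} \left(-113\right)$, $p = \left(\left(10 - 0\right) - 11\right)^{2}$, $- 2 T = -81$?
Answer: $i \sqrt{9023} \approx 94.99 i$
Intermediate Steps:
$T = \frac{81}{2}$ ($T = \left(- \frac{1}{2}\right) \left(-81\right) = \frac{81}{2} \approx 40.5$)
$p = 1$ ($p = \left(\left(10 + 0\right) - 11\right)^{2} = \left(10 - 11\right)^{2} = \left(-1\right)^{2} = 1$)
$W{\left(Z \right)} = 126$
$k = -9149$ ($k = 4 + \frac{81}{2} \cdot 2 \left(-113\right) = 4 + 81 \left(-113\right) = 4 - 9153 = -9149$)
$\sqrt{W{\left(p \right)} + k} = \sqrt{126 - 9149} = \sqrt{-9023} = i \sqrt{9023}$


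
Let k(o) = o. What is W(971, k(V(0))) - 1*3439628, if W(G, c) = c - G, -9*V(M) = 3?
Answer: -10321798/3 ≈ -3.4406e+6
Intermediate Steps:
V(M) = -⅓ (V(M) = -⅑*3 = -⅓)
W(971, k(V(0))) - 1*3439628 = (-⅓ - 1*971) - 1*3439628 = (-⅓ - 971) - 3439628 = -2914/3 - 3439628 = -10321798/3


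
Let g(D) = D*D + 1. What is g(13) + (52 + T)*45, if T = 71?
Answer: 5705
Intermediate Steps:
g(D) = 1 + D² (g(D) = D² + 1 = 1 + D²)
g(13) + (52 + T)*45 = (1 + 13²) + (52 + 71)*45 = (1 + 169) + 123*45 = 170 + 5535 = 5705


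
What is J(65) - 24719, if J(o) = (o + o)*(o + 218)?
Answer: 12071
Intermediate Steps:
J(o) = 2*o*(218 + o) (J(o) = (2*o)*(218 + o) = 2*o*(218 + o))
J(65) - 24719 = 2*65*(218 + 65) - 24719 = 2*65*283 - 24719 = 36790 - 24719 = 12071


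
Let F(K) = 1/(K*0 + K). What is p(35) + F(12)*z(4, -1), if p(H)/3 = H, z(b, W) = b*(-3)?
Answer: 104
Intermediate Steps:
z(b, W) = -3*b
p(H) = 3*H
F(K) = 1/K (F(K) = 1/(0 + K) = 1/K)
p(35) + F(12)*z(4, -1) = 3*35 + (-3*4)/12 = 105 + (1/12)*(-12) = 105 - 1 = 104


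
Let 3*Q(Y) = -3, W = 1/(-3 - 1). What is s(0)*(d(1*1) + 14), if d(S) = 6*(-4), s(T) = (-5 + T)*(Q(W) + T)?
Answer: -50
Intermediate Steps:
W = -¼ (W = 1/(-4) = -¼ ≈ -0.25000)
Q(Y) = -1 (Q(Y) = (⅓)*(-3) = -1)
s(T) = (-1 + T)*(-5 + T) (s(T) = (-5 + T)*(-1 + T) = (-1 + T)*(-5 + T))
d(S) = -24
s(0)*(d(1*1) + 14) = (5 + 0² - 6*0)*(-24 + 14) = (5 + 0 + 0)*(-10) = 5*(-10) = -50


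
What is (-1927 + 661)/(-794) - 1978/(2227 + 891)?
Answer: 594214/618923 ≈ 0.96008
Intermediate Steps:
(-1927 + 661)/(-794) - 1978/(2227 + 891) = -1266*(-1/794) - 1978/3118 = 633/397 - 1978*1/3118 = 633/397 - 989/1559 = 594214/618923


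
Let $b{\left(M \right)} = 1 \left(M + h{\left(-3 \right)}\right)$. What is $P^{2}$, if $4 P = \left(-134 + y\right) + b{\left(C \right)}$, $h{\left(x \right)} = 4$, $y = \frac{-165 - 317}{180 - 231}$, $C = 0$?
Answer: $\frac{2362369}{2601} \approx 908.25$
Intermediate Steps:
$y = \frac{482}{51}$ ($y = - \frac{482}{-51} = \left(-482\right) \left(- \frac{1}{51}\right) = \frac{482}{51} \approx 9.451$)
$b{\left(M \right)} = 4 + M$ ($b{\left(M \right)} = 1 \left(M + 4\right) = 1 \left(4 + M\right) = 4 + M$)
$P = - \frac{1537}{51}$ ($P = \frac{\left(-134 + \frac{482}{51}\right) + \left(4 + 0\right)}{4} = \frac{- \frac{6352}{51} + 4}{4} = \frac{1}{4} \left(- \frac{6148}{51}\right) = - \frac{1537}{51} \approx -30.137$)
$P^{2} = \left(- \frac{1537}{51}\right)^{2} = \frac{2362369}{2601}$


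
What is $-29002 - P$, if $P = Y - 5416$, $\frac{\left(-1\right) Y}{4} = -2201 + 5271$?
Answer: $-11306$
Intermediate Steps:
$Y = -12280$ ($Y = - 4 \left(-2201 + 5271\right) = \left(-4\right) 3070 = -12280$)
$P = -17696$ ($P = -12280 - 5416 = -17696$)
$-29002 - P = -29002 - -17696 = -29002 + 17696 = -11306$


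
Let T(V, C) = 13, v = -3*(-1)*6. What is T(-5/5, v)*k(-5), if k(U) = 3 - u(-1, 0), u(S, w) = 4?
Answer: -13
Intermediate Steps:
v = 18 (v = 3*6 = 18)
k(U) = -1 (k(U) = 3 - 1*4 = 3 - 4 = -1)
T(-5/5, v)*k(-5) = 13*(-1) = -13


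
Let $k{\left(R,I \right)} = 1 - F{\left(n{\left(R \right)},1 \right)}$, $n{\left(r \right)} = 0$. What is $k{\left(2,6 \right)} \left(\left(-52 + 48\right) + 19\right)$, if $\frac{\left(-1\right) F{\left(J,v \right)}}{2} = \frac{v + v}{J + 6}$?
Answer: $25$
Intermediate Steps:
$F{\left(J,v \right)} = - \frac{4 v}{6 + J}$ ($F{\left(J,v \right)} = - 2 \frac{v + v}{J + 6} = - 2 \frac{2 v}{6 + J} = - \frac{4 v}{6 + J}$)
$k{\left(R,I \right)} = \frac{5}{3}$ ($k{\left(R,I \right)} = 1 - \left(-4\right) 1 \frac{1}{6 + 0} = 1 - \left(-4\right) 1 \cdot \frac{1}{6} = 1 - - \frac{2}{3} = 1 + \frac{2}{3} = \frac{5}{3}$)
$k{\left(2,6 \right)} \left(\left(-52 + 48\right) + 19\right) = \frac{5 \left(\left(-52 + 48\right) + 19\right)}{3} = \frac{5 \left(-4 + 19\right)}{3} = \frac{5}{3} \cdot 15 = 25$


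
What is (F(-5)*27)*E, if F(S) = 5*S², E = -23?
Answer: -77625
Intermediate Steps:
(F(-5)*27)*E = ((5*(-5)²)*27)*(-23) = ((5*25)*27)*(-23) = (125*27)*(-23) = 3375*(-23) = -77625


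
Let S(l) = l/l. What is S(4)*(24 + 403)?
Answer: 427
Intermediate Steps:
S(l) = 1
S(4)*(24 + 403) = 1*(24 + 403) = 1*427 = 427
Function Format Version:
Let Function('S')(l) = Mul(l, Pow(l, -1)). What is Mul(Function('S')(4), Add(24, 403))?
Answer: 427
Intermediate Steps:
Function('S')(l) = 1
Mul(Function('S')(4), Add(24, 403)) = Mul(1, Add(24, 403)) = Mul(1, 427) = 427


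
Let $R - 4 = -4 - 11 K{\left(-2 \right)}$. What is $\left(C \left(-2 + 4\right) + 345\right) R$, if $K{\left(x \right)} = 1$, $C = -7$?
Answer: $-3641$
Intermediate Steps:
$R = -11$ ($R = 4 - 15 = -11$)
$\left(C \left(-2 + 4\right) + 345\right) R = \left(- 7 \left(-2 + 4\right) + 345\right) \left(-11\right) = \left(\left(-7\right) 2 + 345\right) \left(-11\right) = \left(-14 + 345\right) \left(-11\right) = 331 \left(-11\right) = -3641$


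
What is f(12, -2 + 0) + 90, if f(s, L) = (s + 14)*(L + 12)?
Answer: 350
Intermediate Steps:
f(s, L) = (12 + L)*(14 + s) (f(s, L) = (14 + s)*(12 + L) = (12 + L)*(14 + s))
f(12, -2 + 0) + 90 = (168 + 12*12 + 14*(-2 + 0) + (-2 + 0)*12) + 90 = (168 + 144 + 14*(-2) - 2*12) + 90 = (168 + 144 - 28 - 24) + 90 = 260 + 90 = 350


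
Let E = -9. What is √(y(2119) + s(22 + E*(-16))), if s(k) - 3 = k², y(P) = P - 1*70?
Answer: 2*√7402 ≈ 172.07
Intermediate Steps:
y(P) = -70 + P (y(P) = P - 70 = -70 + P)
s(k) = 3 + k²
√(y(2119) + s(22 + E*(-16))) = √((-70 + 2119) + (3 + (22 - 9*(-16))²)) = √(2049 + (3 + (22 + 144)²)) = √(2049 + (3 + 166²)) = √(2049 + (3 + 27556)) = √(2049 + 27559) = √29608 = 2*√7402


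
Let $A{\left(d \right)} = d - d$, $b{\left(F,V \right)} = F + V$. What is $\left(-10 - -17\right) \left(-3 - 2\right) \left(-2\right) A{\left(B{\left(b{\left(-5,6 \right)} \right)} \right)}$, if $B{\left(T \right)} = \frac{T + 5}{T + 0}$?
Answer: $0$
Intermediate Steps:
$B{\left(T \right)} = \frac{5 + T}{T}$
$A{\left(d \right)} = 0$
$\left(-10 - -17\right) \left(-3 - 2\right) \left(-2\right) A{\left(B{\left(b{\left(-5,6 \right)} \right)} \right)} = \left(-10 - -17\right) \left(-3 - 2\right) \left(-2\right) 0 = \left(-10 + 17\right) \left(\left(-5\right) \left(-2\right)\right) 0 = 7 \cdot 10 \cdot 0 = 70 \cdot 0 = 0$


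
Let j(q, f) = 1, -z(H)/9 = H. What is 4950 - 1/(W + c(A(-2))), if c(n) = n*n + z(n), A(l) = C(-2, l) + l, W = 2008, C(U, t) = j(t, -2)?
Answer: 9989099/2018 ≈ 4950.0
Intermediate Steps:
z(H) = -9*H
C(U, t) = 1
A(l) = 1 + l
c(n) = n**2 - 9*n (c(n) = n*n - 9*n = n**2 - 9*n)
4950 - 1/(W + c(A(-2))) = 4950 - 1/(2008 + (1 - 2)*(-9 + (1 - 2))) = 4950 - 1/(2008 - (-9 - 1)) = 4950 - 1/(2008 - 1*(-10)) = 4950 - 1/(2008 + 10) = 4950 - 1/2018 = 9989099/2018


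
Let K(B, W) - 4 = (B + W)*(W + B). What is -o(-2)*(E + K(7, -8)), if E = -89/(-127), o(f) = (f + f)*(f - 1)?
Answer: -8688/127 ≈ -68.409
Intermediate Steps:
o(f) = 2*f*(-1 + f) (o(f) = (2*f)*(-1 + f) = 2*f*(-1 + f))
K(B, W) = 4 + (B + W)² (K(B, W) = 4 + (B + W)*(W + B) = 4 + (B + W)*(B + W) = 4 + (B + W)²)
E = 89/127 (E = -89*(-1/127) = 89/127 ≈ 0.70079)
-o(-2)*(E + K(7, -8)) = -2*(-2)*(-1 - 2)*(89/127 + (4 + (7 - 8)²)) = -2*(-2)*(-3)*(89/127 + (4 + (-1)²)) = -12*(89/127 + (4 + 1)) = -12*(89/127 + 5) = -12*724/127 = -1*8688/127 = -8688/127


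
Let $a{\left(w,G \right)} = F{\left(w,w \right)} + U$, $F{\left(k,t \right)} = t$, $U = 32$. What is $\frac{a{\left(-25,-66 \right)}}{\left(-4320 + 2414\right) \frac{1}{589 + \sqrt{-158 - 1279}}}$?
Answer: $- \frac{4123}{1906} - \frac{7 i \sqrt{1437}}{1906} \approx -2.1632 - 0.13922 i$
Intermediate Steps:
$a{\left(w,G \right)} = 32 + w$ ($a{\left(w,G \right)} = w + 32 = 32 + w$)
$\frac{a{\left(-25,-66 \right)}}{\left(-4320 + 2414\right) \frac{1}{589 + \sqrt{-158 - 1279}}} = \frac{32 - 25}{\left(-4320 + 2414\right) \frac{1}{589 + \sqrt{-158 - 1279}}} = \frac{7}{\left(-1906\right) \frac{1}{589 + \sqrt{-1437}}} = \frac{7}{\left(-1906\right) \frac{1}{589 + i \sqrt{1437}}} = 7 \left(- \frac{589}{1906} - \frac{i \sqrt{1437}}{1906}\right) = - \frac{4123}{1906} - \frac{7 i \sqrt{1437}}{1906}$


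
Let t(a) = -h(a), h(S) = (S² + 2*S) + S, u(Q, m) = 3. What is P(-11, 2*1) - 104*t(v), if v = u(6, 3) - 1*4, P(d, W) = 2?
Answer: -206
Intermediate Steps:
h(S) = S² + 3*S
v = -1 (v = 3 - 1*4 = 3 - 4 = -1)
t(a) = -a*(3 + a)
P(-11, 2*1) - 104*t(v) = 2 - (-104)*(-1)*(3 - 1) = 2 - (-104)*(-1)*2 = 2 - 104*2 = 2 - 208 = -206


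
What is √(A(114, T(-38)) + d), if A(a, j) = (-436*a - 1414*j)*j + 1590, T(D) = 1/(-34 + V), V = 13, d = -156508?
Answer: 2*I*√16819117/21 ≈ 390.58*I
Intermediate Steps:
T(D) = -1/21 (T(D) = 1/(-34 + 13) = 1/(-21) = -1/21)
A(a, j) = 1590 + j*(-1414*j - 436*a) (A(a, j) = (-1414*j - 436*a)*j + 1590 = j*(-1414*j - 436*a) + 1590 = 1590 + j*(-1414*j - 436*a))
√(A(114, T(-38)) + d) = √((1590 - 1414*(-1/21)² - 436*114*(-1/21)) - 156508) = √((1590 - 1414*1/441 + 16568/7) - 156508) = √((1590 - 202/63 + 16568/7) - 156508) = √(249080/63 - 156508) = √(-9610924/63) = 2*I*√16819117/21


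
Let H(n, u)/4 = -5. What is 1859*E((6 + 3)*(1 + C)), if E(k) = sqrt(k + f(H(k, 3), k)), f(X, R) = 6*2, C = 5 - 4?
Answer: 1859*sqrt(30) ≈ 10182.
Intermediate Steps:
H(n, u) = -20 (H(n, u) = 4*(-5) = -20)
C = 1
f(X, R) = 12
E(k) = sqrt(12 + k) (E(k) = sqrt(k + 12) = sqrt(12 + k))
1859*E((6 + 3)*(1 + C)) = 1859*sqrt(12 + (6 + 3)*(1 + 1)) = 1859*sqrt(12 + 9*2) = 1859*sqrt(12 + 18) = 1859*sqrt(30)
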